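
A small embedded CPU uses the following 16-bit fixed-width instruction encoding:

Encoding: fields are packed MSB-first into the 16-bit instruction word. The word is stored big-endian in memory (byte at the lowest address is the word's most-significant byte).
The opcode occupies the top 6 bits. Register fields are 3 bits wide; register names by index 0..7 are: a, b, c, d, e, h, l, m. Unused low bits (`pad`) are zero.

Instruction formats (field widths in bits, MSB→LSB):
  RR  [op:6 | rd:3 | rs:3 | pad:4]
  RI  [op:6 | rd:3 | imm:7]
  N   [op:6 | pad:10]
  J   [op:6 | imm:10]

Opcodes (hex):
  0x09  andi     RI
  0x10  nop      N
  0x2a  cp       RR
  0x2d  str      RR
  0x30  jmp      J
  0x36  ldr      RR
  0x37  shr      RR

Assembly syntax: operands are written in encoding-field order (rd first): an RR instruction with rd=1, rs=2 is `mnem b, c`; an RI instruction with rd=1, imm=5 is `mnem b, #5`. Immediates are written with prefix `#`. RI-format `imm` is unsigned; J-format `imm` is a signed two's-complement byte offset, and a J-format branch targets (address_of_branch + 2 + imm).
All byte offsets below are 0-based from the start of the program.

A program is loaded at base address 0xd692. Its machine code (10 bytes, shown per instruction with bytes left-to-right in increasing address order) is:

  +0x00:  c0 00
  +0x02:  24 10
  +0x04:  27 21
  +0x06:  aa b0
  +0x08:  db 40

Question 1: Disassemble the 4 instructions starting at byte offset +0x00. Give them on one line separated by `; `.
+0x00: c0 00 ⇒ word 0xc000 (big)
  op=0xc000>>10=0x30 ⇒ jmp (J)
  [9:0] imm=0 = #0
+0x02: 24 10 ⇒ word 0x2410 (big)
  op=0x2410>>10=0x9 ⇒ andi (RI)
  [9:7] rd=0 = a
  [6:0] imm=16 = #16
+0x04: 27 21 ⇒ word 0x2721 (big)
  op=0x2721>>10=0x9 ⇒ andi (RI)
  [9:7] rd=6 = l
  [6:0] imm=33 = #33
+0x06: aa b0 ⇒ word 0xaab0 (big)
  op=0xaab0>>10=0x2a ⇒ cp (RR)
  [9:7] rd=5 = h
  [6:4] rs=3 = d

jmp #0; andi a, #16; andi l, #33; cp h, d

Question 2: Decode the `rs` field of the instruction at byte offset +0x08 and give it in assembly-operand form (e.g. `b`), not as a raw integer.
off 0x08: read db 40 as big → 0xdb40
  op=0xdb40>>10=0x36 ⇒ ldr (RR)
  rd: (w>>7)&0x7=0x6 → l
  rs: (w>>4)&0x7=0x4 → e

e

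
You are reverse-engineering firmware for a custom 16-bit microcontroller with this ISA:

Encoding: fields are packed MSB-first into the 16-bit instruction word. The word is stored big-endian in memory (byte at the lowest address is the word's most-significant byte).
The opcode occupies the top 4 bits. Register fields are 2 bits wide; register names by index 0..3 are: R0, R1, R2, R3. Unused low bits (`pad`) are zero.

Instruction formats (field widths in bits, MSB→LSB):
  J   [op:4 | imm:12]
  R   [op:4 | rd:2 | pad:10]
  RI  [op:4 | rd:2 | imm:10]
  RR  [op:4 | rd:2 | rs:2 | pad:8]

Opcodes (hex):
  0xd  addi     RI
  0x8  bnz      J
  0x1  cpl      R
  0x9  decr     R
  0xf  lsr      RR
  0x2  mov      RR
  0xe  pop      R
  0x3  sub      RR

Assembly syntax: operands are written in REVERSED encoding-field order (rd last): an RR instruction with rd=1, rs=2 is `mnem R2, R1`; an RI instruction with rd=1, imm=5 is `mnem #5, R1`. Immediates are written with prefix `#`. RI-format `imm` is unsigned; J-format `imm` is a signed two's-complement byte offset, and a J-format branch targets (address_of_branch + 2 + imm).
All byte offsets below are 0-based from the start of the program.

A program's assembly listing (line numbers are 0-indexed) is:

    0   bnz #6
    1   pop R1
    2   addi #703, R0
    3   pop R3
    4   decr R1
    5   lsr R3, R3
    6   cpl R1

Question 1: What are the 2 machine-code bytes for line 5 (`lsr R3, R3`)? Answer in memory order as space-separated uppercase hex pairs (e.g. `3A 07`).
L5: lsr op=0xf:4|rd=3:2|rs=3:2|pad=0:8 ⇒ 0xff00 ⇒ big ff 00

FF 00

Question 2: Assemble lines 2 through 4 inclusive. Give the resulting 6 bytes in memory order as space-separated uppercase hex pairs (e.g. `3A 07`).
D2 BF EC 00 94 00

L2: addi op=0xd:4|rd=0:2|imm=703:10 ⇒ 0xd2bf ⇒ big d2 bf
L3: pop op=0xe:4|rd=3:2|pad=0:10 ⇒ 0xec00 ⇒ big ec 00
L4: decr op=0x9:4|rd=1:2|pad=0:10 ⇒ 0x9400 ⇒ big 94 00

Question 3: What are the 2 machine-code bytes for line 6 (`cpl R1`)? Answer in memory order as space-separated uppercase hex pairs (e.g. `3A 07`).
6. cpl fields op=0x1:4|rd=1:2|pad=0:10 → word 1400h → 14 00

14 00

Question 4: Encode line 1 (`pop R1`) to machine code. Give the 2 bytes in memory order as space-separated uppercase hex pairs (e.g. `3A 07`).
E4 00

line 1 (pop): pack op=0xe:4|rd=1:2|pad=0:10 = 0xe400; big→ e4 00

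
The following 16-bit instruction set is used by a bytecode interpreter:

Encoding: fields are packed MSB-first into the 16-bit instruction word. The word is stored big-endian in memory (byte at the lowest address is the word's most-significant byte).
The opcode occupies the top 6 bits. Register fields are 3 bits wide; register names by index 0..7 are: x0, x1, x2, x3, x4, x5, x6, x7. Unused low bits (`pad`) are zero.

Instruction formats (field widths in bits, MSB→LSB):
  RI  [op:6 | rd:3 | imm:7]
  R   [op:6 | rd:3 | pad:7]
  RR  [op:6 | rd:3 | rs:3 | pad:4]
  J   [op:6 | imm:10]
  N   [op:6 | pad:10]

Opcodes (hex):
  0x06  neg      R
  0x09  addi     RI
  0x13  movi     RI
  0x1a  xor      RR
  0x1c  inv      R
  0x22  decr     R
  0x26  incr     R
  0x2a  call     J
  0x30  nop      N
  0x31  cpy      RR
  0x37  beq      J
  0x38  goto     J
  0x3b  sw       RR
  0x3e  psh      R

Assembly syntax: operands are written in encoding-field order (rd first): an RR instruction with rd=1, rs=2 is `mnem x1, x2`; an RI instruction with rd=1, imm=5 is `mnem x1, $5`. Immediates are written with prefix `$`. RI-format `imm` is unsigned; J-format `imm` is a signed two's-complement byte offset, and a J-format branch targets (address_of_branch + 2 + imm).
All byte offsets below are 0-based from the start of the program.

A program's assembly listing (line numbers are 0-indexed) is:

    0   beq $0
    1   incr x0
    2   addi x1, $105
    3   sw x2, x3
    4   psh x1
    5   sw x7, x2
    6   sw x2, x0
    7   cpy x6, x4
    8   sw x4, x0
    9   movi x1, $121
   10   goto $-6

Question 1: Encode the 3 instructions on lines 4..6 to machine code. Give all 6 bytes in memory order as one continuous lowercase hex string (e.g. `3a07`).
line 4 (psh): pack op=0x3e:6|rd=1:3|pad=0:7 = 0xf880; big→ f8 80
line 5 (sw): pack op=0x3b:6|rd=7:3|rs=2:3|pad=0:4 = 0xefa0; big→ ef a0
line 6 (sw): pack op=0x3b:6|rd=2:3|rs=0:3|pad=0:4 = 0xed00; big→ ed 00

f880efa0ed00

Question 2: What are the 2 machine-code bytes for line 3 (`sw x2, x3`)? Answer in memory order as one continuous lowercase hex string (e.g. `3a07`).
3. sw fields op=0x3b:6|rd=2:3|rs=3:3|pad=0:4 → word ed30h → ed 30

ed30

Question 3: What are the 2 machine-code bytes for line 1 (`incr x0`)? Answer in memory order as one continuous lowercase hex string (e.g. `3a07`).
9800

L1: incr op=0x26:6|rd=0:3|pad=0:7 ⇒ 0x9800 ⇒ big 98 00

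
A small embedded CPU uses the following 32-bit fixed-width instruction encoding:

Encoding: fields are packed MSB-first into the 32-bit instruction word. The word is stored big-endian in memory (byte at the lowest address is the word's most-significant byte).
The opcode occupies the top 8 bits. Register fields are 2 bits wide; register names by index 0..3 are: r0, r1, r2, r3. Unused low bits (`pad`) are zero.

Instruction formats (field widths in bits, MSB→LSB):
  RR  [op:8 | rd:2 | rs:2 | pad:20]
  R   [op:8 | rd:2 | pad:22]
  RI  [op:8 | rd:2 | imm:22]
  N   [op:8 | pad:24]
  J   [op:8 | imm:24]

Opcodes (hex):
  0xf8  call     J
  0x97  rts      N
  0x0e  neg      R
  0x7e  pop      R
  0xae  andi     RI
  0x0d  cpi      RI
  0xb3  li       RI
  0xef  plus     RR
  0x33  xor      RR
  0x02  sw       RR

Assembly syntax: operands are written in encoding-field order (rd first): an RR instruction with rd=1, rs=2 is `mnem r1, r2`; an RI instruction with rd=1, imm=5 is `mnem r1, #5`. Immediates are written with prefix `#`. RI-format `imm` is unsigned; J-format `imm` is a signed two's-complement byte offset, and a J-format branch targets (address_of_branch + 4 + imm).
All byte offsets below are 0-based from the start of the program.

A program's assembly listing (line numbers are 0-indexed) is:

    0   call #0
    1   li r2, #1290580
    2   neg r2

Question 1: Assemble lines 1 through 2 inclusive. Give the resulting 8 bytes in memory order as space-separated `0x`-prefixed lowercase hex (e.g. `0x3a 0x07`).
1. li fields op=0xb3:8|rd=2:2|imm=1290580:22 → word b393b154h → b3 93 b1 54
2. neg fields op=0xe:8|rd=2:2|pad=0:22 → word 0e800000h → 0e 80 00 00

0xb3 0x93 0xb1 0x54 0x0e 0x80 0x00 0x00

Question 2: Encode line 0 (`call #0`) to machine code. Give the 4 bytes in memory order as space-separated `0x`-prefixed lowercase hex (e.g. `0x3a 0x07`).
0xf8 0x00 0x00 0x00

L0: call op=0xf8:8|imm=0:24 ⇒ 0xf8000000 ⇒ big f8 00 00 00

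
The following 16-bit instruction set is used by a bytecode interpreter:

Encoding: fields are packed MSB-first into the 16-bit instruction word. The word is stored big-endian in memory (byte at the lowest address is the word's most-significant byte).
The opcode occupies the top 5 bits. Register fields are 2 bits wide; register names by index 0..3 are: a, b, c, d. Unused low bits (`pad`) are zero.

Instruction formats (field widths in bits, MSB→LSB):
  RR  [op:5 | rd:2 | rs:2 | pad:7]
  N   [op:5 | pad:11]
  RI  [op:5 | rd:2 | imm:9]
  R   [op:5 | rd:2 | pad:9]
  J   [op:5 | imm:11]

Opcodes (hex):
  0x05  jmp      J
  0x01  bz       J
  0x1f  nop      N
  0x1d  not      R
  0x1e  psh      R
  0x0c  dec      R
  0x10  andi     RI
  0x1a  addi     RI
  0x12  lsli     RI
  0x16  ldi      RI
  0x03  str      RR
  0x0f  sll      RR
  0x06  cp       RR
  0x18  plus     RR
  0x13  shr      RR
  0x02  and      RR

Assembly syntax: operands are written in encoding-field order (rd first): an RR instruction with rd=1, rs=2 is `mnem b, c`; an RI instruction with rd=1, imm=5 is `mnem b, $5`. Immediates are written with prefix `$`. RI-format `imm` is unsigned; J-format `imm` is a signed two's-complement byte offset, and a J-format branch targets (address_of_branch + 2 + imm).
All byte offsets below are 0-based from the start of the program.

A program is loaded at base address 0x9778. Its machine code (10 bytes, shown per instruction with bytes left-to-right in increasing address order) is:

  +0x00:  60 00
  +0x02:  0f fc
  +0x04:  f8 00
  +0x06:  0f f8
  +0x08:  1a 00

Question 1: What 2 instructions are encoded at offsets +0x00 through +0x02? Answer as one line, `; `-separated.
dec a; bz $-4

+0x00: 60 00 ⇒ word 0x6000 (big)
  op=0x6000>>11=0xc ⇒ dec (R)
  rd: (w>>9)&0x3=0x0 → a
+0x02: 0f fc ⇒ word 0x0ffc (big)
  op=0x0ffc>>11=0x1 ⇒ bz (J)
  imm: (w>>0)&0x7ff=0x7fc (s11→-4) → $-4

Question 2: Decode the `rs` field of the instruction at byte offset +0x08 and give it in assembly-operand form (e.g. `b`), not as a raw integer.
off 0x08: read 1a 00 as big → 0x1a00
  op=0x1a00>>11=0x3 ⇒ str (RR)
  rd@[10:9]=0x1 ⇒ b
  rs@[8:7]=0x0 ⇒ a

a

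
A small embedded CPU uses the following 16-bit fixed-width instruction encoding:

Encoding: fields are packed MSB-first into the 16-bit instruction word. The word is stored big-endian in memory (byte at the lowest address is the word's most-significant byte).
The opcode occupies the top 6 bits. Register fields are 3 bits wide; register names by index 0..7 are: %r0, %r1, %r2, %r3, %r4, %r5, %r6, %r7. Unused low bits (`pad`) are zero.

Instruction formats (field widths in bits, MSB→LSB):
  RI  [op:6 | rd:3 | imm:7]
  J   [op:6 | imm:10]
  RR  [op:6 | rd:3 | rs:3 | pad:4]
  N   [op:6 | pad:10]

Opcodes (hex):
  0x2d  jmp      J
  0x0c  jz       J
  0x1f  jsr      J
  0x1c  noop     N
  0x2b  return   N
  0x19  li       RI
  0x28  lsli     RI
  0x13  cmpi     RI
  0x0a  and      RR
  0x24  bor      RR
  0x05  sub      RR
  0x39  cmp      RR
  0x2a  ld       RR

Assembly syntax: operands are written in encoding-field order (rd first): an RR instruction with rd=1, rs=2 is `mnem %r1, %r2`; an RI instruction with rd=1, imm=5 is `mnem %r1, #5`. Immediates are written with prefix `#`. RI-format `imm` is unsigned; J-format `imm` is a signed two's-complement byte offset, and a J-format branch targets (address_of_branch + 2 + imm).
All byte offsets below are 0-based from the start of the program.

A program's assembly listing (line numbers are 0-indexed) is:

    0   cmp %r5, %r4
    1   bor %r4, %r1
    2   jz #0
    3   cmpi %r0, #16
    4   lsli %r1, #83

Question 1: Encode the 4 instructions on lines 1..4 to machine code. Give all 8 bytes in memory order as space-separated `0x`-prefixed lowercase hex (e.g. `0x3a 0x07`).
0x92 0x10 0x30 0x00 0x4c 0x10 0xa0 0xd3

L1: bor op=0x24:6|rd=4:3|rs=1:3|pad=0:4 ⇒ 0x9210 ⇒ big 92 10
L2: jz op=0xc:6|imm=0:10 ⇒ 0x3000 ⇒ big 30 00
L3: cmpi op=0x13:6|rd=0:3|imm=16:7 ⇒ 0x4c10 ⇒ big 4c 10
L4: lsli op=0x28:6|rd=1:3|imm=83:7 ⇒ 0xa0d3 ⇒ big a0 d3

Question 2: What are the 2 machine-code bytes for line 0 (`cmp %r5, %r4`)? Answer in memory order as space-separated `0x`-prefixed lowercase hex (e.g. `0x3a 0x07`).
0xe6 0xc0

line 0 (cmp): pack op=0x39:6|rd=5:3|rs=4:3|pad=0:4 = 0xe6c0; big→ e6 c0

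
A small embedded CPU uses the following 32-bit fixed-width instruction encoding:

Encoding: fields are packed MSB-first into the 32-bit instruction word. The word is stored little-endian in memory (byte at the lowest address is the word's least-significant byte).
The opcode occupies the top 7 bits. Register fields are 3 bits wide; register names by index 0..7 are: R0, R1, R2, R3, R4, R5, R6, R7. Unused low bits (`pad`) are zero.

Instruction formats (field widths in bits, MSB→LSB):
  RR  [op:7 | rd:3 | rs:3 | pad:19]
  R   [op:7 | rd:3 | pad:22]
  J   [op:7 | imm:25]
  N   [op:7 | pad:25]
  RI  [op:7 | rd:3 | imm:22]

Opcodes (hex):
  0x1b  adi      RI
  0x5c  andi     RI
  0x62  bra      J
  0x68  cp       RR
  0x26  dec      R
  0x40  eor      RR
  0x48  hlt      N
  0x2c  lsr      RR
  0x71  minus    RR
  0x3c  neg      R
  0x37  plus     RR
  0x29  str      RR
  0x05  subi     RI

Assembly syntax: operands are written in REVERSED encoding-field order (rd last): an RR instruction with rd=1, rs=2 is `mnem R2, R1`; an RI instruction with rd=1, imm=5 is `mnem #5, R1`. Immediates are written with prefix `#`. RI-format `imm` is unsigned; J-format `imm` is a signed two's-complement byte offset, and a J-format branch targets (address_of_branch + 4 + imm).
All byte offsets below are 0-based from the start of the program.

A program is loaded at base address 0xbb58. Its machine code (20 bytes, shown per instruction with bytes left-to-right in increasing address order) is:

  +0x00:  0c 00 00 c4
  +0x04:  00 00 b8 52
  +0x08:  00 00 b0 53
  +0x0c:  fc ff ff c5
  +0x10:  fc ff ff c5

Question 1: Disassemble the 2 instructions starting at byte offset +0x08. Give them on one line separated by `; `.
str R6, R6; bra #-4

@+08  little-endian(00 00 b0 53) = 0x53b00000
  op=0x53b00000>>25=0x29 ⇒ str (RR)
  rd: (w>>22)&0x7=0x6 → R6
  rs: (w>>19)&0x7=0x6 → R6
@+0c  little-endian(fc ff ff c5) = 0xc5fffffc
  op=0xc5fffffc>>25=0x62 ⇒ bra (J)
  imm: (w>>0)&0x1ffffff=0x1fffffc (s25→-4) → #-4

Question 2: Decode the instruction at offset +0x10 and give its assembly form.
bra #-4

off 0x10: read fc ff ff c5 as little → 0xc5fffffc
  top 7b → 0x62 → bra [J]
  imm@[24:0]=0x1fffffc (s25→-4) ⇒ #-4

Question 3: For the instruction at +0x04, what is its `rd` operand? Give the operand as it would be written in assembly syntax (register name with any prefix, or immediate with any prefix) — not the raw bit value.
R2

@+04  little-endian(00 00 b8 52) = 0x52b80000
  opcode bits[31:25]=0x29: str/RR
  rd: (w>>22)&0x7=0x2 → R2
  rs: (w>>19)&0x7=0x7 → R7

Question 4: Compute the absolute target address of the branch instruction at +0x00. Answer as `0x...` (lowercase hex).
[00] 0c 00 00 c4 → 0xc400000c
  top 7b → 0x62 → bra [J]
  [24:0] imm=12 = #12
  target = base 0xbb58 + off 0x00 + 4 + imm 12 = 0xbb68

0xbb68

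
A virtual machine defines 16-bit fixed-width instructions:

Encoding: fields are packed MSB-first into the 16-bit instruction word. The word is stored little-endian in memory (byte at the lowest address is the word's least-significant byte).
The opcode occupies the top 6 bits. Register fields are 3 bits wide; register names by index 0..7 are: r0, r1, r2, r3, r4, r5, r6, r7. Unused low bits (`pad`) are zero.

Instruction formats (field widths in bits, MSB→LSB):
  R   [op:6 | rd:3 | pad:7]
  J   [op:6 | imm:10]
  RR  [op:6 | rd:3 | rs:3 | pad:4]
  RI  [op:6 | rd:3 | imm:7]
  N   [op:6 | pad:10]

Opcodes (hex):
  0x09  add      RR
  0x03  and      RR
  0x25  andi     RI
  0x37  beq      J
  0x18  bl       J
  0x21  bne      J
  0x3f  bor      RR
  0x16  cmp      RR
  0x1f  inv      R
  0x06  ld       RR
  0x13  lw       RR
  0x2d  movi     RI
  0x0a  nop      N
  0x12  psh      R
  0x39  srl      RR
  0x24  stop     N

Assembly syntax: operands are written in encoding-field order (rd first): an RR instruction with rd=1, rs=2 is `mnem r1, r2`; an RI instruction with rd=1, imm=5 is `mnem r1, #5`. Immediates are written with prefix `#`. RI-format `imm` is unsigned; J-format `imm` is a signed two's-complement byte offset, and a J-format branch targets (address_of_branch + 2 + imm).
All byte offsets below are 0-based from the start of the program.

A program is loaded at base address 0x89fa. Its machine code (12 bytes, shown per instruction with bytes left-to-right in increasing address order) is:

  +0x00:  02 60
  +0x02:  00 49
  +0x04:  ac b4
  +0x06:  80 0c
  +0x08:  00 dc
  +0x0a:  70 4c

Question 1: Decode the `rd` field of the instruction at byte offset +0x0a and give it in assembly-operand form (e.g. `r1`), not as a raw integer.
[0a] 70 4c → 0x4c70
  top 6b → 0x13 → lw [RR]
  [9:7] rd=0 = r0
  [6:4] rs=7 = r7

r0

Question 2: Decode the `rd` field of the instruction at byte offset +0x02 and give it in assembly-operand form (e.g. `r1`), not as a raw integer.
@+02  little-endian(00 49) = 0x4900
  top 6b → 0x12 → psh [R]
  [9:7] rd=2 = r2

r2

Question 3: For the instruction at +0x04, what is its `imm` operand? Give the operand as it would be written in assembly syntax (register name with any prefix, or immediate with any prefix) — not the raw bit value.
#44

@+04  little-endian(ac b4) = 0xb4ac
  op=0xb4ac>>10=0x2d ⇒ movi (RI)
  rd@[9:7]=0x1 ⇒ r1
  imm@[6:0]=0x2c ⇒ #44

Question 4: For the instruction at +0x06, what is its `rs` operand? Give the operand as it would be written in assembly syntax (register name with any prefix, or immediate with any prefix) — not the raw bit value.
r0

+0x06: 80 0c ⇒ word 0x0c80 (little)
  op=0x0c80>>10=0x3 ⇒ and (RR)
  [9:7] rd=1 = r1
  [6:4] rs=0 = r0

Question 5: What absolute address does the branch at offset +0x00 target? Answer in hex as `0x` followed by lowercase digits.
+0x00: 02 60 ⇒ word 0x6002 (little)
  op=0x6002>>10=0x18 ⇒ bl (J)
  imm: (w>>0)&0x3ff=0x2 → #2
  target = base 0x89fa + off 0x00 + 2 + imm 2 = 0x89fe

0x89fe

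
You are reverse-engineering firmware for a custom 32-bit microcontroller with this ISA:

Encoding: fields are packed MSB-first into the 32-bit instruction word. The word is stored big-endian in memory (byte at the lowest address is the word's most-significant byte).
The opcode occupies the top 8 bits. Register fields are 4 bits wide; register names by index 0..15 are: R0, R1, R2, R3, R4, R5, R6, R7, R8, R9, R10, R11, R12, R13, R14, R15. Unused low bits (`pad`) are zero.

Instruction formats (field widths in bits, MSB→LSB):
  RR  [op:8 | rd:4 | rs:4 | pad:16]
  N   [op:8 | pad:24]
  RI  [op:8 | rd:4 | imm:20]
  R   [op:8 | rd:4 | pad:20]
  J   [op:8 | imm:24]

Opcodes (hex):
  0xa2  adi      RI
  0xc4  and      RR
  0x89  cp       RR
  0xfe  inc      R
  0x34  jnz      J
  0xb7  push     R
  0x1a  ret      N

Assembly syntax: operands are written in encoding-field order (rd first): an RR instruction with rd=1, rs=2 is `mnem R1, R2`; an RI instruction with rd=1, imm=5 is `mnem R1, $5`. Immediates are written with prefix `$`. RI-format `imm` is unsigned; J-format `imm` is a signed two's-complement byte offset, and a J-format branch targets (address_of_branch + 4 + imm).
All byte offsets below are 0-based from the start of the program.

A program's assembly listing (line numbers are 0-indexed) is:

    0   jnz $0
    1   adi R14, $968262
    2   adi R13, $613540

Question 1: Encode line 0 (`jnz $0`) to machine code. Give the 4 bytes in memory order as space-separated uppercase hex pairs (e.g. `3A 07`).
line 0 (jnz): pack op=0x34:8|imm=0:24 = 0x34000000; big→ 34 00 00 00

34 00 00 00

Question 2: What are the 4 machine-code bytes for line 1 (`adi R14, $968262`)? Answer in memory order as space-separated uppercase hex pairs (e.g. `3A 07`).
line 1 (adi): pack op=0xa2:8|rd=14:4|imm=968262:20 = 0xa2eec646; big→ a2 ee c6 46

A2 EE C6 46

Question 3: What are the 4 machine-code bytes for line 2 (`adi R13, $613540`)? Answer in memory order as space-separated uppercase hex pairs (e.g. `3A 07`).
L2: adi op=0xa2:8|rd=13:4|imm=613540:20 ⇒ 0xa2d95ca4 ⇒ big a2 d9 5c a4

A2 D9 5C A4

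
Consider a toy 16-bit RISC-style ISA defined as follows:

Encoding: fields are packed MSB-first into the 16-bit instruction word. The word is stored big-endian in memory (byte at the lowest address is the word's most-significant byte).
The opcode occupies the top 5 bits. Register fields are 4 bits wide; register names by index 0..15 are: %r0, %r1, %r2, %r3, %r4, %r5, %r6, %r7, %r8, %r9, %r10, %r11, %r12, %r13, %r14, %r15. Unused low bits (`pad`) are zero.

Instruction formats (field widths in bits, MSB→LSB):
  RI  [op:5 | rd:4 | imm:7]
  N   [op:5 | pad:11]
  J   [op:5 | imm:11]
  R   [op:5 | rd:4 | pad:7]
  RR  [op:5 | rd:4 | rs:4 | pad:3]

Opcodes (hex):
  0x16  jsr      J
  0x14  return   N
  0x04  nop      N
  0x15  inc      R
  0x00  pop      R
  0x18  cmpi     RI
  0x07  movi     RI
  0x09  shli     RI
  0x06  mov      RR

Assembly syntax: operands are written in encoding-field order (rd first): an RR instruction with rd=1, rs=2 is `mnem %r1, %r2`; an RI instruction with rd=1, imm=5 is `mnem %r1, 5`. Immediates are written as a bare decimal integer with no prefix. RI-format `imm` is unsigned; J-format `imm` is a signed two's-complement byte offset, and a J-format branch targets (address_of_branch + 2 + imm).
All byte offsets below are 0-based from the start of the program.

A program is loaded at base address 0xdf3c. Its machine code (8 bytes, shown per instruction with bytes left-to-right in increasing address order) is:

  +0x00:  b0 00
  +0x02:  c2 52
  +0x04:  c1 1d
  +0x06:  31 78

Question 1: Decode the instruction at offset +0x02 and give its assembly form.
cmpi %r4, 82

[02] c2 52 → 0xc252
  op=0xc252>>11=0x18 ⇒ cmpi (RI)
  [10:7] rd=4 = %r4
  [6:0] imm=82 = 82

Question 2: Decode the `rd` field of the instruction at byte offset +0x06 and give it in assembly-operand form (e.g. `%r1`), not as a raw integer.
%r2

+0x06: 31 78 ⇒ word 0x3178 (big)
  top 5b → 0x6 → mov [RR]
  rd@[10:7]=0x2 ⇒ %r2
  rs@[6:3]=0xf ⇒ %r15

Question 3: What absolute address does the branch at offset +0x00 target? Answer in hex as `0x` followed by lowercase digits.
0xdf3e

[00] b0 00 → 0xb000
  op=0xb000>>11=0x16 ⇒ jsr (J)
  [10:0] imm=0 = 0
  target = base 0xdf3c + off 0x00 + 2 + imm 0 = 0xdf3e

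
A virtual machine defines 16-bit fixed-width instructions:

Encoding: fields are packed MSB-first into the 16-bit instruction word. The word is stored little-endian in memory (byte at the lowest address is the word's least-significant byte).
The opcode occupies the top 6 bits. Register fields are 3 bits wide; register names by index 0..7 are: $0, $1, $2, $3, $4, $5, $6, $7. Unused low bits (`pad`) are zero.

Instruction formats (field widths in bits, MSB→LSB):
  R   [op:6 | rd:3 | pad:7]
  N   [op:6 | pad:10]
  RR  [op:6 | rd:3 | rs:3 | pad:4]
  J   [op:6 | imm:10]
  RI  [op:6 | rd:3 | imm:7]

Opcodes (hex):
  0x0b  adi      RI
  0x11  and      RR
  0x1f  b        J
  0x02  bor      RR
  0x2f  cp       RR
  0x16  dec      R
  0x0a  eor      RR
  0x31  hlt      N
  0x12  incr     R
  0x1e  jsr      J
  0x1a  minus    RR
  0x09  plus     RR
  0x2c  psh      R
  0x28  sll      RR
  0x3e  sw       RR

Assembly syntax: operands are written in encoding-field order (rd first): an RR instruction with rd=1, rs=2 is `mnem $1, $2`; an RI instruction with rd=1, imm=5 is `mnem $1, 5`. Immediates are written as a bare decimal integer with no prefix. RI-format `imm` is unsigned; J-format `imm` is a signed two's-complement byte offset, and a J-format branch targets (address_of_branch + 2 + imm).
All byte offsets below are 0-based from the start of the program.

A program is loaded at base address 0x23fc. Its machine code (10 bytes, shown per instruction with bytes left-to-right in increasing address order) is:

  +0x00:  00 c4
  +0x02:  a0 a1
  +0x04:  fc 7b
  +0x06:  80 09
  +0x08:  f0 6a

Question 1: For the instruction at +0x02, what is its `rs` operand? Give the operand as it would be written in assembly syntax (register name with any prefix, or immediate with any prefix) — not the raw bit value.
$2

[02] a0 a1 → 0xa1a0
  top 6b → 0x28 → sll [RR]
  [9:7] rd=3 = $3
  [6:4] rs=2 = $2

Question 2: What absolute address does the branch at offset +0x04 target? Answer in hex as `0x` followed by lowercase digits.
0x23fe

[04] fc 7b → 0x7bfc
  op=0x7bfc>>10=0x1e ⇒ jsr (J)
  imm@[9:0]=0x3fc (s10→-4) ⇒ -4
  target = base 0x23fc + off 0x04 + 2 + imm -4 = 0x23fe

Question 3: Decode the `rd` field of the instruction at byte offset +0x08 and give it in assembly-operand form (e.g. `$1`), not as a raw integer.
+0x08: f0 6a ⇒ word 0x6af0 (little)
  opcode bits[15:10]=0x1a: minus/RR
  rd@[9:7]=0x5 ⇒ $5
  rs@[6:4]=0x7 ⇒ $7

$5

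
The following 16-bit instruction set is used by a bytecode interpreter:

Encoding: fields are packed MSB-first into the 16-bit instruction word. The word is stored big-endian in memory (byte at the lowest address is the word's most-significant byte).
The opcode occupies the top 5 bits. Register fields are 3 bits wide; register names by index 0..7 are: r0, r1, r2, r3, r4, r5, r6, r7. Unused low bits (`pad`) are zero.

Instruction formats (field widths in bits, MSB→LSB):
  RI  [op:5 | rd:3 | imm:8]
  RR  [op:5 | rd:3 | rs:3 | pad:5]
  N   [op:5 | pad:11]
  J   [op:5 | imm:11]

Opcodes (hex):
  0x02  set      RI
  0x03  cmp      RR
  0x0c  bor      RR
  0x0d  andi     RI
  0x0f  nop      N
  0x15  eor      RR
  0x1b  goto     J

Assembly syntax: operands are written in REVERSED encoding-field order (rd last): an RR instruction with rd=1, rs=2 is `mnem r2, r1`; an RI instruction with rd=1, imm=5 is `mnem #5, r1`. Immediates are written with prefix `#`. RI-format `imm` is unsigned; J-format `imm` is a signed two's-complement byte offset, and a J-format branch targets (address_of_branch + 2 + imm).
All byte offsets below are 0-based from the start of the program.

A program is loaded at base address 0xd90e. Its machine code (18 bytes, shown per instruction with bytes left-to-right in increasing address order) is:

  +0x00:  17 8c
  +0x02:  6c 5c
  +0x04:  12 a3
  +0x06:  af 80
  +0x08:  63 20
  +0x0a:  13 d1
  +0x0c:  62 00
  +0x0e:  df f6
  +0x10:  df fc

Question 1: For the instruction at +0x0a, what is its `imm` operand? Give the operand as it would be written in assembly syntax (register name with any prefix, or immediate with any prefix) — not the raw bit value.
@+0a  big-endian(13 d1) = 0x13d1
  top 5b → 0x2 → set [RI]
  rd: (w>>8)&0x7=0x3 → r3
  imm: (w>>0)&0xff=0xd1 → #209

#209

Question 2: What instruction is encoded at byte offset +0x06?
eor r4, r7

@+06  big-endian(af 80) = 0xaf80
  opcode bits[15:11]=0x15: eor/RR
  [10:8] rd=7 = r7
  [7:5] rs=4 = r4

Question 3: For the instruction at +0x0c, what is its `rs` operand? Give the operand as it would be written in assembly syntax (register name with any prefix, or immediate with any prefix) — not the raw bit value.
r0

off 0x0c: read 62 00 as big → 0x6200
  opcode bits[15:11]=0xc: bor/RR
  rd: (w>>8)&0x7=0x2 → r2
  rs: (w>>5)&0x7=0x0 → r0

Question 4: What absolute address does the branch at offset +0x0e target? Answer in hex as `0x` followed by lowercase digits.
[0e] df f6 → 0xdff6
  top 5b → 0x1b → goto [J]
  imm: (w>>0)&0x7ff=0x7f6 (s11→-10) → #-10
  target = base 0xd90e + off 0x0e + 2 + imm -10 = 0xd914

0xd914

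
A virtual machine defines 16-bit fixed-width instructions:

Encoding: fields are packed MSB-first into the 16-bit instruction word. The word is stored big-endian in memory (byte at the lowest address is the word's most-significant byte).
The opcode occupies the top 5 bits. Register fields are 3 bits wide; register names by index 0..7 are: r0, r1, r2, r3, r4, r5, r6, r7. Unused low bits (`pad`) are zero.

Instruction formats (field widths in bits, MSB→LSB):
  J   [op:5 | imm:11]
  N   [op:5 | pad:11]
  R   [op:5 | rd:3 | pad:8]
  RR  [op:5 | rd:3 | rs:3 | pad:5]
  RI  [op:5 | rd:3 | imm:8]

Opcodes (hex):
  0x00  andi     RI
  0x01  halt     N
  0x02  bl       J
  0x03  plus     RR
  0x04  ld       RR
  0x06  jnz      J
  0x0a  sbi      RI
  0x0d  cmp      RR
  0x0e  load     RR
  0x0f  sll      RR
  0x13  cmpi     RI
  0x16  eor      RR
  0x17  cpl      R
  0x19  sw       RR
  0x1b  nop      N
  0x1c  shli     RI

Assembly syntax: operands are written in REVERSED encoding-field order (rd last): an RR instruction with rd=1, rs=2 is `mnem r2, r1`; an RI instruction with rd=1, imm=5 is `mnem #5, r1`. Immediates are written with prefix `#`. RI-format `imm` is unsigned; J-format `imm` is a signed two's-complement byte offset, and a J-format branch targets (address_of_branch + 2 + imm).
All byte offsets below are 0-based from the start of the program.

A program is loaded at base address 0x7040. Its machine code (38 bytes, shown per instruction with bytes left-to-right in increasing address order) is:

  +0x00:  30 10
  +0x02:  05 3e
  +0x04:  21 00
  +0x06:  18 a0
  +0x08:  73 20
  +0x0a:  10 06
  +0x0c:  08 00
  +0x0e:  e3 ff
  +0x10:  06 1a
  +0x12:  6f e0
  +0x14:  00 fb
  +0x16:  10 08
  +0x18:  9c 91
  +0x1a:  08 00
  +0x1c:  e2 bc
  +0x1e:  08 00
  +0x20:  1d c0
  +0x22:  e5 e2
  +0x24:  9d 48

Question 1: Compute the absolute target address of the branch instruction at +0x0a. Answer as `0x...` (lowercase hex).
@+0a  big-endian(10 06) = 0x1006
  top 5b → 0x2 → bl [J]
  [10:0] imm=6 = #6
  target = base 0x7040 + off 0x0a + 2 + imm 6 = 0x7052

0x7052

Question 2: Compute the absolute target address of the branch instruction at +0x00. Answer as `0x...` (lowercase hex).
off 0x00: read 30 10 as big → 0x3010
  top 5b → 0x6 → jnz [J]
  [10:0] imm=16 = #16
  target = base 0x7040 + off 0x00 + 2 + imm 16 = 0x7052

0x7052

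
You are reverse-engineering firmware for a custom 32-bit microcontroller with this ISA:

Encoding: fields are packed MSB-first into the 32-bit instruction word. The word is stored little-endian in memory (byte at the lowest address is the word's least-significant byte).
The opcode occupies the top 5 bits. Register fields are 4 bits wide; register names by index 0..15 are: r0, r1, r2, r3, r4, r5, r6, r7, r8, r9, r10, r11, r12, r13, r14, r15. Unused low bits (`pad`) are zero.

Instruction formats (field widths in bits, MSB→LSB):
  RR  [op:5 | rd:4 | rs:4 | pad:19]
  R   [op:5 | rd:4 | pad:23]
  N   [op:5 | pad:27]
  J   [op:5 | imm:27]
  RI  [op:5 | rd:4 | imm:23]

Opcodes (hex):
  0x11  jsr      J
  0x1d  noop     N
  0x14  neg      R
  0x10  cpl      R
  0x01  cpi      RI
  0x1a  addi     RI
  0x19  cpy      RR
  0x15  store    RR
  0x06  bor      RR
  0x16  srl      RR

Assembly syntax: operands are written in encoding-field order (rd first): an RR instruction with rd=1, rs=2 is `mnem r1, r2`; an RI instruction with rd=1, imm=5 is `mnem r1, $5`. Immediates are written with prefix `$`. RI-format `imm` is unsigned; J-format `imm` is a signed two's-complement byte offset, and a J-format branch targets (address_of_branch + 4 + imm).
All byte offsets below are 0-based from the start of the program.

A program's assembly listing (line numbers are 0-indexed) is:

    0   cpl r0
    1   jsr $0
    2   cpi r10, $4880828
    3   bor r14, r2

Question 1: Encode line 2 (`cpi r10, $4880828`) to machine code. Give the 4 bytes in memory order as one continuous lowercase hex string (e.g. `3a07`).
bc794a0d

L2: cpi op=0x1:5|rd=10:4|imm=4880828:23 ⇒ 0x0d4a79bc ⇒ little bc 79 4a 0d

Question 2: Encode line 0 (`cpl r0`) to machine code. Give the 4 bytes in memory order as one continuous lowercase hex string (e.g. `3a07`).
line 0 (cpl): pack op=0x10:5|rd=0:4|pad=0:23 = 0x80000000; little→ 00 00 00 80

00000080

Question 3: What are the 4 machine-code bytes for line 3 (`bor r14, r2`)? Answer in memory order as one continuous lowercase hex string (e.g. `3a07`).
line 3 (bor): pack op=0x6:5|rd=14:4|rs=2:4|pad=0:19 = 0x37100000; little→ 00 00 10 37

00001037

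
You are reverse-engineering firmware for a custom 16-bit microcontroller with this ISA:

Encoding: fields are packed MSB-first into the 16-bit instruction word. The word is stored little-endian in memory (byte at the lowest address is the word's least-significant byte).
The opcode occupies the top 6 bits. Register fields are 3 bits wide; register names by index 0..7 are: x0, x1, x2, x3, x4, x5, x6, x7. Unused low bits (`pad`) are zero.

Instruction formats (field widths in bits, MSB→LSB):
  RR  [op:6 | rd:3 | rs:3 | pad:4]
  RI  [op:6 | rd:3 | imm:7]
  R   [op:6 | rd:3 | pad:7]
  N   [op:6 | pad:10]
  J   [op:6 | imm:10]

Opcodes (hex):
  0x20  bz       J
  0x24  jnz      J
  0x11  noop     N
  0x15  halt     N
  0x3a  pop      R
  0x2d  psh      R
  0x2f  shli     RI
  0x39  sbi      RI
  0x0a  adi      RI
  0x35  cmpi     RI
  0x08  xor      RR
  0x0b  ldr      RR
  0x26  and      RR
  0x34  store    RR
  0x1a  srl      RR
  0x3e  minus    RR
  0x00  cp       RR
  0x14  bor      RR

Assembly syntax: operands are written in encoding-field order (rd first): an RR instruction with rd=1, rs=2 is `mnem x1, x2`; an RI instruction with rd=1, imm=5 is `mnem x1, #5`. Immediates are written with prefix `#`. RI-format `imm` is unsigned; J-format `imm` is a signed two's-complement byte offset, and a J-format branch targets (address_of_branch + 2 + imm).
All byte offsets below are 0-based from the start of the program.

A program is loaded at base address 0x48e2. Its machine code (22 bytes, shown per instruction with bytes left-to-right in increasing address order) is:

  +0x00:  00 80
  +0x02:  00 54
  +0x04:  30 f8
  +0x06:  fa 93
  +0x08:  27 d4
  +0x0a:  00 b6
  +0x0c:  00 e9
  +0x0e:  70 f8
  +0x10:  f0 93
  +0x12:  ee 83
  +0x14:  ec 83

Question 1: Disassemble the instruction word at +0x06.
off 0x06: read fa 93 as little → 0x93fa
  opcode bits[15:10]=0x24: jnz/J
  imm: (w>>0)&0x3ff=0x3fa (s10→-6) → #-6

jnz #-6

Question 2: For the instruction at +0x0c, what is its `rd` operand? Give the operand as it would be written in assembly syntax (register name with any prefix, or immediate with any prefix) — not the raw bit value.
@+0c  little-endian(00 e9) = 0xe900
  opcode bits[15:10]=0x3a: pop/R
  rd: (w>>7)&0x7=0x2 → x2

x2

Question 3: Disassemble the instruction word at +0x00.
bz #0

[00] 00 80 → 0x8000
  op=0x8000>>10=0x20 ⇒ bz (J)
  [9:0] imm=0 = #0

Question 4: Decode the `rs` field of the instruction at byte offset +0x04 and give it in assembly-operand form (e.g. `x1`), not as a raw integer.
@+04  little-endian(30 f8) = 0xf830
  top 6b → 0x3e → minus [RR]
  [9:7] rd=0 = x0
  [6:4] rs=3 = x3

x3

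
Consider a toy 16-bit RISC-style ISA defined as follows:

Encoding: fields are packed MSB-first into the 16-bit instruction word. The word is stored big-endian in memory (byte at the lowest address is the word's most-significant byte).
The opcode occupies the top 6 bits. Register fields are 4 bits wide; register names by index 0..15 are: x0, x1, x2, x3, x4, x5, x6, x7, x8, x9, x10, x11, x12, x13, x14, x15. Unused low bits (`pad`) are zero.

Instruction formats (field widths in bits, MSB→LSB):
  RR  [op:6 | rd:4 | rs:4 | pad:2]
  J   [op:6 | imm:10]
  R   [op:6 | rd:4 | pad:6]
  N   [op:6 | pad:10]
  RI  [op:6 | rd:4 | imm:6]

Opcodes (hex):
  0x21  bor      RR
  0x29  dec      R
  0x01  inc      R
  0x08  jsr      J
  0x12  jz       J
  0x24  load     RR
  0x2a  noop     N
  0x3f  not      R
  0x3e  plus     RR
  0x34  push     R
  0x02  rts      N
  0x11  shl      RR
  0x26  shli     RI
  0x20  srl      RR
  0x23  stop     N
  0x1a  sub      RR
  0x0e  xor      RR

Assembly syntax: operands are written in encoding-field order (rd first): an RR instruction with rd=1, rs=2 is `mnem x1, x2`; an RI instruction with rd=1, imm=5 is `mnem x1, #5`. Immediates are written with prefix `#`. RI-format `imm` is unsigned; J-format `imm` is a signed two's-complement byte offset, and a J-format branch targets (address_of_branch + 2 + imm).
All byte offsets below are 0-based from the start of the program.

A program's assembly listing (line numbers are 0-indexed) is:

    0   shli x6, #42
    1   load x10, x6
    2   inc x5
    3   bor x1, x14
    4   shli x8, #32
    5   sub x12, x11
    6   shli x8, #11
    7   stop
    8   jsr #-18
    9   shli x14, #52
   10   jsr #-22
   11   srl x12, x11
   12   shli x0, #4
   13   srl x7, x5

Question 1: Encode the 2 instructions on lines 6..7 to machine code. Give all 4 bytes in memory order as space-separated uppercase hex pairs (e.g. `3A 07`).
L6: shli op=0x26:6|rd=8:4|imm=11:6 ⇒ 0x9a0b ⇒ big 9a 0b
L7: stop op=0x23:6|pad=0:10 ⇒ 0x8c00 ⇒ big 8c 00

9A 0B 8C 00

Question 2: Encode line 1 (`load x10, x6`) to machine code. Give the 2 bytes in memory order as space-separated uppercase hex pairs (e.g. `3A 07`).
92 98

1. load fields op=0x24:6|rd=10:4|rs=6:4|pad=0:2 → word 9298h → 92 98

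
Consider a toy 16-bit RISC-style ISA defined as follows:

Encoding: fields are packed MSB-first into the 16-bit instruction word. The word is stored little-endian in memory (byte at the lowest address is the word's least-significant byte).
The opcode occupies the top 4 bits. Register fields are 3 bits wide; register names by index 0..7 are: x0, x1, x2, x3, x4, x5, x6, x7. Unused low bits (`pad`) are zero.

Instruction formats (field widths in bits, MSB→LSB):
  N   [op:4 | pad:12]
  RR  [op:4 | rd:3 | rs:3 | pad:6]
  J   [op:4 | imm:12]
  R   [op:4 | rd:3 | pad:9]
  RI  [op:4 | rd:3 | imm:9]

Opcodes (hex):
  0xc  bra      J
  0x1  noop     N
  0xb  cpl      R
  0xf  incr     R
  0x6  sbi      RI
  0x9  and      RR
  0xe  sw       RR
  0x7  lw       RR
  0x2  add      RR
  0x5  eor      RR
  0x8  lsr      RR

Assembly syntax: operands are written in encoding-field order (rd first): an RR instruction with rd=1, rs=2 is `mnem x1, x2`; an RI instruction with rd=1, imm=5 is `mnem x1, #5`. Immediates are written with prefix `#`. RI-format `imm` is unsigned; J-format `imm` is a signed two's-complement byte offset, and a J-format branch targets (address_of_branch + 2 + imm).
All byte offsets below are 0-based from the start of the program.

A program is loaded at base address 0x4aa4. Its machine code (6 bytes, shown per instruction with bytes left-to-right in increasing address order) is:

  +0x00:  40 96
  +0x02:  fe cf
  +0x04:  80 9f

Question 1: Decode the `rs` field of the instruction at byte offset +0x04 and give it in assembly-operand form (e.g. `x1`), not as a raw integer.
+0x04: 80 9f ⇒ word 0x9f80 (little)
  op=0x9f80>>12=0x9 ⇒ and (RR)
  rd@[11:9]=0x7 ⇒ x7
  rs@[8:6]=0x6 ⇒ x6

x6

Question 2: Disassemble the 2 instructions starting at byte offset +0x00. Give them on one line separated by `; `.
@+00  little-endian(40 96) = 0x9640
  opcode bits[15:12]=0x9: and/RR
  rd: (w>>9)&0x7=0x3 → x3
  rs: (w>>6)&0x7=0x1 → x1
@+02  little-endian(fe cf) = 0xcffe
  opcode bits[15:12]=0xc: bra/J
  imm: (w>>0)&0xfff=0xffe (s12→-2) → #-2

and x3, x1; bra #-2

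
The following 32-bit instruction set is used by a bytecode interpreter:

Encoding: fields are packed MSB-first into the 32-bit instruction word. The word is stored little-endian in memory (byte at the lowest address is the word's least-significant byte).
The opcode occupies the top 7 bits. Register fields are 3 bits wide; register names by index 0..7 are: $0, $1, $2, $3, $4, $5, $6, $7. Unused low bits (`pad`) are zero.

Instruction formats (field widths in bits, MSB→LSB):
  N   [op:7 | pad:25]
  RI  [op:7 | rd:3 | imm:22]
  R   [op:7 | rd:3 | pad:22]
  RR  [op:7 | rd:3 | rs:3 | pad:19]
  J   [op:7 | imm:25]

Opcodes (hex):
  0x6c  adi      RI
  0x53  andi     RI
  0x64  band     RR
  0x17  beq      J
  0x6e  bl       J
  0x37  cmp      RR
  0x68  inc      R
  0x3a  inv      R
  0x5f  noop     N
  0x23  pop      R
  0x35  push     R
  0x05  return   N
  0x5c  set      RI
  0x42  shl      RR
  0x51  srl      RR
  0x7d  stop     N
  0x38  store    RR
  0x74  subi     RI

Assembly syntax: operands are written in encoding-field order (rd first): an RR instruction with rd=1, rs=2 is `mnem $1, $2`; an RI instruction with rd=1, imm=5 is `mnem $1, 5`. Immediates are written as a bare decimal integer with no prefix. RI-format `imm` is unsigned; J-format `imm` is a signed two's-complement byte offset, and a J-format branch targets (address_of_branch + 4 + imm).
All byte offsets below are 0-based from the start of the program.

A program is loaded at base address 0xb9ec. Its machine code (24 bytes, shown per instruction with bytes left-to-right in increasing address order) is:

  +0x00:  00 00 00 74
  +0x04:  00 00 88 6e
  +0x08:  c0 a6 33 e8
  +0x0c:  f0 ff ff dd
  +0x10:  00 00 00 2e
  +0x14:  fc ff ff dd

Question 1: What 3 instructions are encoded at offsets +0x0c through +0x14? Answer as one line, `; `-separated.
bl -16; beq 0; bl -4

off 0x0c: read f0 ff ff dd as little → 0xddfffff0
  top 7b → 0x6e → bl [J]
  [24:0] imm=33554416 (s25→-16) = -16
off 0x10: read 00 00 00 2e as little → 0x2e000000
  top 7b → 0x17 → beq [J]
  [24:0] imm=0 = 0
off 0x14: read fc ff ff dd as little → 0xddfffffc
  top 7b → 0x6e → bl [J]
  [24:0] imm=33554428 (s25→-4) = -4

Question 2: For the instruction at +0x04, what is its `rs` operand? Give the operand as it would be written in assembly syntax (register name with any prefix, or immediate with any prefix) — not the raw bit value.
@+04  little-endian(00 00 88 6e) = 0x6e880000
  op=0x6e880000>>25=0x37 ⇒ cmp (RR)
  rd@[24:22]=0x2 ⇒ $2
  rs@[21:19]=0x1 ⇒ $1

$1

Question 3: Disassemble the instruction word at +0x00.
+0x00: 00 00 00 74 ⇒ word 0x74000000 (little)
  op=0x74000000>>25=0x3a ⇒ inv (R)
  [24:22] rd=0 = $0

inv $0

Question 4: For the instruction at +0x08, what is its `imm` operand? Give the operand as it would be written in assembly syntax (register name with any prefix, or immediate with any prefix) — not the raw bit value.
[08] c0 a6 33 e8 → 0xe833a6c0
  top 7b → 0x74 → subi [RI]
  rd: (w>>22)&0x7=0x0 → $0
  imm: (w>>0)&0x3fffff=0x33a6c0 → 3385024

3385024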